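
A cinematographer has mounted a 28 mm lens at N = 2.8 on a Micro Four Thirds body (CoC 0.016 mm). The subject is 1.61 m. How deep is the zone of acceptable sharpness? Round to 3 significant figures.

Hyperfocal distance H = f²/(N·c) + f = 28²/(2.8 × 0.016) + 28 = 784/0.0448 + 28 ≈ 17528.0 mm ≈ 17.53 m.
Near limit Dn = s·(H − f)/(H + s − 2f) = 1610 × (17528.0 − 28) / (17528.0 + 1610 − 2 × 28) = 1610 × 17500.0 / 19082.0 ≈ 1476.52 mm.
Far limit Df = s·(H − f)/(H − s) = 1610 × (17528.0 − 28) / (17528.0 − 1610) = 1610 × 17500.0 / 15918.0 ≈ 1770.01 mm.
Depth of field = Df − Dn = 1770.01 − 1476.52 ≈ 293.49 mm.

293 mm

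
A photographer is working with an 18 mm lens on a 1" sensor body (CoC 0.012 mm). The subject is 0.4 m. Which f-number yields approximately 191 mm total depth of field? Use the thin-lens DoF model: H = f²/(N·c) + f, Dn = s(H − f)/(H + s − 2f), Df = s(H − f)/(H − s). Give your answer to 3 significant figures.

f/16

Write h = H − f = f²/(N·c). The thin-lens limits are Dn = s·h/(h + (s−f)) and Df = s·h/(h − (s−f)), so DoF = Df − Dn = 2·s·(s−f)·h / (h² − (s−f)²).
That is a quadratic in h: DoF·h² − 2·s·(s−f)·h − DoF·(s−f)² = 0 ⇒ h = (s−f)·(s + √(s² + DoF²)) / DoF = 382 × (400 + √(400² + 191²)) / 191 = 382 × (400 + 443.262) / 191 ≈ 1686.5 mm.
Then N = f²/(c·h) = 18² / (0.012 × 1686.5) = 324 / 20.238 ≈ 16.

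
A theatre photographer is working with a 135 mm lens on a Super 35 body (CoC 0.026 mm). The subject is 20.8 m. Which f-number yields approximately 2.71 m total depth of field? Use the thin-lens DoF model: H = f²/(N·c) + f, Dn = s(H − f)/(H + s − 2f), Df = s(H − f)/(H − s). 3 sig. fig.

f/2.20

Write h = H − f = f²/(N·c). The thin-lens limits are Dn = s·h/(h + (s−f)) and Df = s·h/(h − (s−f)), so DoF = Df − Dn = 2·s·(s−f)·h / (h² − (s−f)²).
That is a quadratic in h: DoF·h² − 2·s·(s−f)·h − DoF·(s−f)² = 0 ⇒ h = (s−f)·(s + √(s² + DoF²)) / DoF = 20665 × (20800 + √(20800² + 2710²)) / 2710 = 20665 × (20800 + 20975.8) / 2710 ≈ 318560 mm.
Then N = f²/(c·h) = 135² / (0.026 × 318560) = 18225 / 8282.6 ≈ 2.20.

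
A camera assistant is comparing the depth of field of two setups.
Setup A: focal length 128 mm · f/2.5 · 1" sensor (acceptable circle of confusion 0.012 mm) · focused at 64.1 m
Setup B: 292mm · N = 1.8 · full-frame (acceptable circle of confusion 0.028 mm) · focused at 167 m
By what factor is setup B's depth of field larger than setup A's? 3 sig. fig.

Setup A: H = 128²/(2.5×0.012) + 128 ≈ 546261.3 mm; DoF = Df − Dn = 72605 − 57379 ≈ 15226 mm.
Setup B: H = 292²/(1.8×0.028) + 292 ≈ 1692038.0 mm; DoF = Df − Dn = 185255 − 152020 ≈ 33235 mm.
Ratio = 33235 / 15226 ≈ 2.18.

2.18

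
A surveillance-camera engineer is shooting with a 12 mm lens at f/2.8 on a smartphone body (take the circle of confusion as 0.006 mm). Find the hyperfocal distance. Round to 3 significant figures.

Hyperfocal distance H = f²/(N·c) + f = 12²/(2.8 × 0.006) + 12 = 144/0.0168 + 12 ≈ 8583.4 mm ≈ 8.58 m.

8.58 m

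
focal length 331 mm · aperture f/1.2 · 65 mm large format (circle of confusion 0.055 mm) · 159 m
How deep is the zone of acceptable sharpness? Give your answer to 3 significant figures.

30.7 m

Hyperfocal distance H = f²/(N·c) + f = 331²/(1.2 × 0.055) + 331 = 109561/0.066 + 331 ≈ 1660346.2 mm ≈ 1660 m.
Near limit Dn = s·(H − f)/(H + s − 2f) = 159000 × (1660346.2 − 331) / (1660346.2 + 159000 − 2 × 331) = 159000 × 1660015.2 / 1818684.2 ≈ 145128 mm.
Far limit Df = s·(H − f)/(H − s) = 159000 × (1660346.2 − 331) / (1660346.2 − 159000) = 159000 × 1660015.2 / 1501346.2 ≈ 175804 mm.
Depth of field = Df − Dn = 175804 − 145128 ≈ 30676 mm ≈ 30.7 m.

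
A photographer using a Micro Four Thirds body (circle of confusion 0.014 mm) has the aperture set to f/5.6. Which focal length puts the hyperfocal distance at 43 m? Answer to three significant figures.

From H = f²/(N·c) + f, with f ≪ H: f ≈ √(H·N·c) = √(43000 × 5.6 × 0.014) = √3371.2 ≈ 58.06 mm.
Exact: f² + N·c·f − N·c·H = 0 ⇒ f = (−N·c + √((N·c)² + 4·N·c·H))/2 = (−0.0784 + √13485)/2 ≈ 58.023 mm ≈ 58.0 mm.

58.0 mm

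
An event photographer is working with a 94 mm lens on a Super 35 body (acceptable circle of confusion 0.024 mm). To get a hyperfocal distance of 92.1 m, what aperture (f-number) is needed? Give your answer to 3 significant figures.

f/4

Rearrange H = f²/(N·c) + f for N: N = f² / ((H − f)·c).
N = 94² / ((92100 − 94) × 0.024) = 8836 / 2208 ≈ 4.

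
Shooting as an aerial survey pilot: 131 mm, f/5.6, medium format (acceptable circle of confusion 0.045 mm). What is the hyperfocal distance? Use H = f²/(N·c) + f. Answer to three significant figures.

68.2 m

Hyperfocal distance H = f²/(N·c) + f = 131²/(5.6 × 0.045) + 131 = 17161/0.252 + 131 ≈ 68230.2 mm ≈ 68.2 m.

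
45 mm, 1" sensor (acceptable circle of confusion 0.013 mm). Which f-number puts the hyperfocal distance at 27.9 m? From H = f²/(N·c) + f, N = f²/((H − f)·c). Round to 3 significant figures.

f/5.59

Rearrange H = f²/(N·c) + f for N: N = f² / ((H − f)·c).
N = 45² / ((27900 − 45) × 0.013) = 2025 / 362.1 ≈ 5.59.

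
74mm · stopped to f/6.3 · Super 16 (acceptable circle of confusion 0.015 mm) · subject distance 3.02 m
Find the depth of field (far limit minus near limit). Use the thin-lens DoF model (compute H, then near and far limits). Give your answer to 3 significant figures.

308 mm

Hyperfocal distance H = f²/(N·c) + f = 74²/(6.3 × 0.015) + 74 = 5476/0.0945 + 74 ≈ 58021.1 mm ≈ 58.02 m.
Near limit Dn = s·(H − f)/(H + s − 2f) = 3020 × (58021.1 − 74) / (58021.1 + 3020 − 2 × 74) = 3020 × 57947.1 / 60893.1 ≈ 2873.89 mm.
Far limit Df = s·(H − f)/(H − s) = 3020 × (58021.1 − 74) / (58021.1 − 3020) = 3020 × 57947.1 / 55001.1 ≈ 3181.76 mm.
Depth of field = Df − Dn = 3181.76 − 2873.89 ≈ 307.87 mm.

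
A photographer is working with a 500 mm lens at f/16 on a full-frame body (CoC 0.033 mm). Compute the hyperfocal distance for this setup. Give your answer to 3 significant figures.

Hyperfocal distance H = f²/(N·c) + f = 500²/(16 × 0.033) + 500 = 250000/0.528 + 500 ≈ 473984.8 mm ≈ 474 m.

474 m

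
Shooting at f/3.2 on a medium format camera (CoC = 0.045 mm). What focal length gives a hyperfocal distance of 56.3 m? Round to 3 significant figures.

From H = f²/(N·c) + f, with f ≪ H: f ≈ √(H·N·c) = √(56300 × 3.2 × 0.045) = √8107.2 ≈ 90.04 mm.
The +f correction barely moves this — solving exactly, f² + N·c·f − N·c·H = 0 ⇒ f = (−N·c + √((N·c)² + 4·N·c·H))/2 = (−0.144 + √32429)/2 ≈ 89.968 mm, so f ≈ 90.0 mm.

90.0 mm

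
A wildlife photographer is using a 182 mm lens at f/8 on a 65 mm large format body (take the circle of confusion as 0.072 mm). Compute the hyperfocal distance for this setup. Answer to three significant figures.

Hyperfocal distance H = f²/(N·c) + f = 182²/(8 × 0.072) + 182 = 33124/0.576 + 182 ≈ 57688.9 mm ≈ 57.7 m.

57.7 m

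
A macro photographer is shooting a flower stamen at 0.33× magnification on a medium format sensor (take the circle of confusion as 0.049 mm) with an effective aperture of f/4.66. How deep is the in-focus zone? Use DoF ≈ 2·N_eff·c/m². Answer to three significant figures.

4.19 mm

At magnification m, DoF ≈ 2·N_eff·c/m² = 2 × 4.66 × 0.049 / 0.33² = 0.4567 / 0.1089 ≈ 4.19 mm.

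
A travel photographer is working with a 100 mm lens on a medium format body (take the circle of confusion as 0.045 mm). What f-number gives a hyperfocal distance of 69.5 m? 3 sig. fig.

Rearrange H = f²/(N·c) + f for N: N = f² / ((H − f)·c).
N = 100² / ((69500 − 100) × 0.045) = 10000 / 3123 ≈ 3.20.

f/3.20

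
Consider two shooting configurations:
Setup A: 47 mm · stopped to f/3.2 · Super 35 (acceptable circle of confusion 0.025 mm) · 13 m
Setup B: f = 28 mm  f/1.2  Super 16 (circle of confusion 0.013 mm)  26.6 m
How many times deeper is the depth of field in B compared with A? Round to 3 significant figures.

2.50

Setup A: H = 47²/(3.2×0.025) + 47 ≈ 27659.5 mm; DoF = Df − Dn = 24487 − 8849 ≈ 15638 mm.
Setup B: H = 28²/(1.2×0.013) + 28 ≈ 50284.4 mm; DoF = Df − Dn = 56443 − 17400 ≈ 39043 mm.
Ratio = 39043 / 15638 ≈ 2.50.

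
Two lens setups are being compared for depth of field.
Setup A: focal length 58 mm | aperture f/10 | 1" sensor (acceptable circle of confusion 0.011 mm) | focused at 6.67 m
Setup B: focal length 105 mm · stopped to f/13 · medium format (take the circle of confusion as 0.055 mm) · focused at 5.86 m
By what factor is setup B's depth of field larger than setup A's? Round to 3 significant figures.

1.68

Setup A: H = 58²/(10×0.011) + 58 ≈ 30639.8 mm; DoF = Df − Dn = 8509.9 − 5484.3 ≈ 3025.6 mm.
Setup B: H = 105²/(13×0.055) + 105 ≈ 15524.6 mm; DoF = Df − Dn = 9349.5 − 4267.3 ≈ 5082.2 mm.
Ratio = 5082.2 / 3025.6 ≈ 1.68.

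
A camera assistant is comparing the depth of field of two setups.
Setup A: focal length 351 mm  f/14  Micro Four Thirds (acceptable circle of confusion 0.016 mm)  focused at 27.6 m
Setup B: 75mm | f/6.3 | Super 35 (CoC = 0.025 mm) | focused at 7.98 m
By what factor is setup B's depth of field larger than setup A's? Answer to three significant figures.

1.35

Setup A: H = 351²/(14×0.016) + 351 ≈ 550355.5 mm; DoF = Df − Dn = 29038.7 − 26297.2 ≈ 2741.5 mm.
Setup B: H = 75²/(6.3×0.025) + 75 ≈ 35789.3 mm; DoF = Df − Dn = 10248.4 − 6533.8 ≈ 3714.6 mm.
Ratio = 3714.6 / 2741.5 ≈ 1.35.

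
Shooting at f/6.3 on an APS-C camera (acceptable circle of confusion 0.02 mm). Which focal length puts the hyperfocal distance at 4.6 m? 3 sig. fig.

24.0 mm

From H = f²/(N·c) + f, with f ≪ H: f ≈ √(H·N·c) = √(4600 × 6.3 × 0.02) = √579.60 ≈ 24.07 mm.
Exact: f² + N·c·f − N·c·H = 0 ⇒ f = (−N·c + √((N·c)² + 4·N·c·H))/2 = (−0.126 + √2318.4)/2 ≈ 24.012 mm ≈ 24.0 mm.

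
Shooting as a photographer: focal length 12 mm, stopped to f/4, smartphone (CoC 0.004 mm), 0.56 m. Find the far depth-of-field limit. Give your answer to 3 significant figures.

Hyperfocal distance H = f²/(N·c) + f = 12²/(4 × 0.004) + 12 = 144/0.016 + 12 ≈ 9012.0 mm ≈ 9.012 m.
Far limit Df = s·(H − f)/(H − s) = 560 × (9012.0 − 12) / (9012.0 − 560) = 560 × 9000.0 / 8452.0 ≈ 596.31 mm ≈ 0.596 m.

0.596 m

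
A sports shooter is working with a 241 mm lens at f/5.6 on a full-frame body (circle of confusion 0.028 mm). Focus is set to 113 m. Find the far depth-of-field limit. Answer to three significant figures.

Hyperfocal distance H = f²/(N·c) + f = 241²/(5.6 × 0.028) + 241 = 58081/0.1568 + 241 ≈ 370655.5 mm ≈ 370.7 m.
Far limit Df = s·(H − f)/(H − s) = 113000 × (370655.5 − 241) / (370655.5 − 113000) = 113000 × 370414.5 / 257655.5 ≈ 162453 mm ≈ 162 m.

162 m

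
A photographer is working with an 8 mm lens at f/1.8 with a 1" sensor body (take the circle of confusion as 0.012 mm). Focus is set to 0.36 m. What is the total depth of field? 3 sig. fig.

86.8 mm

Hyperfocal distance H = f²/(N·c) + f = 8²/(1.8 × 0.012) + 8 = 64/0.0216 + 8 ≈ 2971.0 mm ≈ 2.971 m.
Near limit Dn = s·(H − f)/(H + s − 2f) = 360 × (2971.0 − 8) / (2971.0 + 360 − 2 × 8) = 360 × 2963.0 / 3315.0 ≈ 321.773 mm.
Far limit Df = s·(H − f)/(H − s) = 360 × (2971.0 − 8) / (2971.0 − 360) = 360 × 2963.0 / 2611.0 ≈ 408.534 mm.
Depth of field = Df − Dn = 408.534 − 321.773 ≈ 86.761 mm.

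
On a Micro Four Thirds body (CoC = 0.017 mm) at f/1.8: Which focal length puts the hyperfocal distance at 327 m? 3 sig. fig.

100 mm

From H = f²/(N·c) + f, with f ≪ H: f ≈ √(H·N·c) = √(327000 × 1.8 × 0.017) = √10006 ≈ 100.0 mm.
The +f correction barely moves this — solving exactly, f² + N·c·f − N·c·H = 0 ⇒ f = (−N·c + √((N·c)² + 4·N·c·H))/2 = (−0.0306 + √40025)/2 ≈ 100.02 mm, so f ≈ 100 mm.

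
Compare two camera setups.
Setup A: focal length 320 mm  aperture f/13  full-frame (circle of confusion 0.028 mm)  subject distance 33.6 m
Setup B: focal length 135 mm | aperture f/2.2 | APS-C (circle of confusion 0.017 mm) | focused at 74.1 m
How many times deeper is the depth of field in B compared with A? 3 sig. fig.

2.86

Setup A: H = 320²/(13×0.028) + 320 ≈ 281638.7 mm; DoF = Df − Dn = 38108.2 − 30045.6 ≈ 8062.6 mm.
Setup B: H = 135²/(2.2×0.017) + 135 ≈ 487434.5 mm; DoF = Df − Dn = 87360 − 64335 ≈ 23025 mm.
Ratio = 23025 / 8062.6 ≈ 2.86.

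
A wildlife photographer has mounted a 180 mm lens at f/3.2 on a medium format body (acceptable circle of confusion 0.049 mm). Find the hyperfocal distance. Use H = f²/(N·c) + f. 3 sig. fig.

207 m

Hyperfocal distance H = f²/(N·c) + f = 180²/(3.2 × 0.049) + 180 = 32400/0.1568 + 180 ≈ 206812.7 mm ≈ 207 m.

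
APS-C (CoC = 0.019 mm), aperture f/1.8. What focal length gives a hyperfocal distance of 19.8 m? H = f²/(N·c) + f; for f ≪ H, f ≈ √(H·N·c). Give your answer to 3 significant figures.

26.0 mm

From H = f²/(N·c) + f, with f ≪ H: f ≈ √(H·N·c) = √(19800 × 1.8 × 0.019) = √677.16 ≈ 26.02 mm.
The +f correction barely moves this — solving exactly, f² + N·c·f − N·c·H = 0 ⇒ f = (−N·c + √((N·c)² + 4·N·c·H))/2 = (−0.0342 + √2708.6)/2 ≈ 26.005 mm, so f ≈ 26.0 mm.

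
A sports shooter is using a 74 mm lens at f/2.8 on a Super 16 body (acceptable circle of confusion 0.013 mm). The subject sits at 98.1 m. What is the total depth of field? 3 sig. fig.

Hyperfocal distance H = f²/(N·c) + f = 74²/(2.8 × 0.013) + 74 = 5476/0.0364 + 74 ≈ 150513.6 mm ≈ 150.5 m.
Near limit Dn = s·(H − f)/(H + s − 2f) = 98100 × (150513.6 − 74) / (150513.6 + 98100 − 2 × 74) = 98100 × 150439.6 / 248465.6 ≈ 59397 mm.
Far limit Df = s·(H − f)/(H − s) = 98100 × (150513.6 − 74) / (150513.6 − 98100) = 98100 × 150439.6 / 52413.6 ≈ 281571 mm.
Depth of field = Df − Dn = 281571 − 59397 ≈ 222174 mm ≈ 222 m.

222 m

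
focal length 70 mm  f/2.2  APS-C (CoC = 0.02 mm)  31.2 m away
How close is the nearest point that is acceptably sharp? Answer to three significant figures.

24.4 m

Hyperfocal distance H = f²/(N·c) + f = 70²/(2.2 × 0.02) + 70 = 4900/0.044 + 70 ≈ 111433.6 mm ≈ 111.4 m.
Near limit Dn = s·(H − f)/(H + s − 2f) = 31200 × (111433.6 − 70) / (111433.6 + 31200 − 2 × 70) = 31200 × 111363.6 / 142493.6 ≈ 24384 mm ≈ 24.4 m.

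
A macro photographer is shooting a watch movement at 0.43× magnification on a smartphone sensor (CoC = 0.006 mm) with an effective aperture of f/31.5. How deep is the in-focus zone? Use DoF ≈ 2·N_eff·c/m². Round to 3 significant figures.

2.04 mm

At magnification m, DoF ≈ 2·N_eff·c/m² = 2 × 31.5 × 0.006 / 0.43² = 0.378 / 0.1849 ≈ 2.04 mm.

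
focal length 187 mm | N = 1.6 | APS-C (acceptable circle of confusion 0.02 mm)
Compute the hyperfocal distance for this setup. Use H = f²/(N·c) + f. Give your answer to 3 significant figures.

Hyperfocal distance H = f²/(N·c) + f = 187²/(1.6 × 0.02) + 187 = 34969/0.032 + 187 ≈ 1092968.2 mm ≈ 1090 m.

1090 m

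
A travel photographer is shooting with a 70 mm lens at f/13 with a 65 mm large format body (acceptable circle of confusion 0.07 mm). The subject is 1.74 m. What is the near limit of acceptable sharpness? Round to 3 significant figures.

1.33 m

Hyperfocal distance H = f²/(N·c) + f = 70²/(13 × 0.07) + 70 = 4900/0.91 + 70 ≈ 5454.6 mm ≈ 5.455 m.
Near limit Dn = s·(H − f)/(H + s − 2f) = 1740 × (5454.6 − 70) / (5454.6 + 1740 − 2 × 70) = 1740 × 5384.6 / 7054.6 ≈ 1328.1 mm ≈ 1.33 m.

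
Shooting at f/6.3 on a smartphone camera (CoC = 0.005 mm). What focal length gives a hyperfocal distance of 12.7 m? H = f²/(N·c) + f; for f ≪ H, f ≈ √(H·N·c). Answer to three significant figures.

20.0 mm

From H = f²/(N·c) + f, with f ≪ H: f ≈ √(H·N·c) = √(12700 × 6.3 × 0.005) = √400.05 ≈ 20.00 mm.
The +f correction barely moves this — solving exactly, f² + N·c·f − N·c·H = 0 ⇒ f = (−N·c + √((N·c)² + 4·N·c·H))/2 = (−0.0315 + √1600.2)/2 ≈ 19.986 mm, so f ≈ 20.0 mm.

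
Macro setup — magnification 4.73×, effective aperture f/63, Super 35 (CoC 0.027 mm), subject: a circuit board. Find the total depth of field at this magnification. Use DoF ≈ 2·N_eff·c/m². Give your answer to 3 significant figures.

0.152 mm

At magnification m, DoF ≈ 2·N_eff·c/m² = 2 × 63 × 0.027 / 4.73² = 3.402 / 22.37 ≈ 0.152 mm.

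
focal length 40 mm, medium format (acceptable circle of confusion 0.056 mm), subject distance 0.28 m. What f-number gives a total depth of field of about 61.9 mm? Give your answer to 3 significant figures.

Write h = H − f = f²/(N·c). The thin-lens limits are Dn = s·h/(h + (s−f)) and Df = s·h/(h − (s−f)), so DoF = Df − Dn = 2·s·(s−f)·h / (h² − (s−f)²).
That is a quadratic in h: DoF·h² − 2·s·(s−f)·h − DoF·(s−f)² = 0 ⇒ h = (s−f)·(s + √(s² + DoF²)) / DoF = 240 × (280 + √(280² + 61.9²)) / 61.9 = 240 × (280 + 286.761) / 61.9 ≈ 2197.5 mm.
Then N = f²/(c·h) = 40² / (0.056 × 2197.5) = 1600 / 123.06 ≈ 13.

f/13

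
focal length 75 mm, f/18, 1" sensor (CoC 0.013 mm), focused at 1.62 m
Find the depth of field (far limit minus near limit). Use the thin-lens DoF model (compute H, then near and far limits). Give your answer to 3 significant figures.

209 mm

Hyperfocal distance H = f²/(N·c) + f = 75²/(18 × 0.013) + 75 = 5625/0.234 + 75 ≈ 24113.5 mm ≈ 24.11 m.
Near limit Dn = s·(H − f)/(H + s − 2f) = 1620 × (24113.5 − 75) / (24113.5 + 1620 − 2 × 75) = 1620 × 24038.5 / 25583.5 ≈ 1522.17 mm.
Far limit Df = s·(H − f)/(H − s) = 1620 × (24113.5 − 75) / (24113.5 − 1620) = 1620 × 24038.5 / 22493.5 ≈ 1731.27 mm.
Depth of field = Df − Dn = 1731.27 − 1522.17 ≈ 209.10 mm.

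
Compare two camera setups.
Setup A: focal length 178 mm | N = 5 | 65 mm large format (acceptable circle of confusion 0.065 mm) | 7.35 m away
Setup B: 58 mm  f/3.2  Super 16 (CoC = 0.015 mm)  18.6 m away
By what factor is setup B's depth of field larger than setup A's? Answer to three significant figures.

Setup A: H = 178²/(5×0.065) + 178 ≈ 97667.2 mm; DoF = Df − Dn = 7933.7 − 6846.3 ≈ 1087.4 mm.
Setup B: H = 58²/(3.2×0.015) + 58 ≈ 70141.3 mm; DoF = Df − Dn = 25291 − 14709 ≈ 10582 mm.
Ratio = 10582 / 1087.4 ≈ 9.73.

9.73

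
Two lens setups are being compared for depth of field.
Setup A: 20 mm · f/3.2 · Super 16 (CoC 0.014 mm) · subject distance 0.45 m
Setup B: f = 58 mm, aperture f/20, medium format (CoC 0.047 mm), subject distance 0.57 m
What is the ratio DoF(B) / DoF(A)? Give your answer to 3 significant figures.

Setup A: H = 20²/(3.2×0.014) + 20 ≈ 8948.6 mm; DoF = Df − Dn = 472.769 − 429.324 ≈ 43.445 mm.
Setup B: H = 58²/(20×0.047) + 58 ≈ 3636.7 mm; DoF = Df − Dn = 665.16 − 498.66 ≈ 166.50 mm.
Ratio = 166.50 / 43.445 ≈ 3.83.

3.83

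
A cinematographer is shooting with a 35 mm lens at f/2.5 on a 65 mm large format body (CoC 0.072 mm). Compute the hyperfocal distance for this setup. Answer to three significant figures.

6.84 m

Hyperfocal distance H = f²/(N·c) + f = 35²/(2.5 × 0.072) + 35 = 1225/0.18 + 35 ≈ 6840.6 mm ≈ 6.84 m.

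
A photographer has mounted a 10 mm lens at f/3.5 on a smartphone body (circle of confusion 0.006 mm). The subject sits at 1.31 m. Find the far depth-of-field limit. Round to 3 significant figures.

1.80 m

Hyperfocal distance H = f²/(N·c) + f = 10²/(3.5 × 0.006) + 10 = 100/0.021 + 10 ≈ 4771.9 mm ≈ 4.772 m.
Far limit Df = s·(H − f)/(H − s) = 1310 × (4771.9 − 10) / (4771.9 − 1310) = 1310 × 4761.9 / 3461.9 ≈ 1801.9 mm ≈ 1.80 m.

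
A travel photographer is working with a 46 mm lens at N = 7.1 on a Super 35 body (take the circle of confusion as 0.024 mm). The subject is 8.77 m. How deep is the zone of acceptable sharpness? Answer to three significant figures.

24.3 m

Hyperfocal distance H = f²/(N·c) + f = 46²/(7.1 × 0.024) + 46 = 2116/0.1704 + 46 ≈ 12463.8 mm ≈ 12.46 m.
Near limit Dn = s·(H − f)/(H + s − 2f) = 8770 × (12463.8 − 46) / (12463.8 + 8770 − 2 × 46) = 8770 × 12417.8 / 21141.8 ≈ 5151 mm.
Far limit Df = s·(H − f)/(H − s) = 8770 × (12463.8 − 46) / (12463.8 − 8770) = 8770 × 12417.8 / 3693.8 ≈ 29483 mm.
Depth of field = Df − Dn = 29483 − 5151 ≈ 24332 mm ≈ 24.3 m.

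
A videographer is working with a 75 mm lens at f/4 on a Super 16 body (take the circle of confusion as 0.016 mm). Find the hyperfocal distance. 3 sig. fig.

Hyperfocal distance H = f²/(N·c) + f = 75²/(4 × 0.016) + 75 = 5625/0.064 + 75 ≈ 87965.6 mm ≈ 88.0 m.

88.0 m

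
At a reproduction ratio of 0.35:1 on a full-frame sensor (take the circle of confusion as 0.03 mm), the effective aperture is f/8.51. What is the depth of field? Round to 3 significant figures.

4.17 mm

At magnification m, DoF ≈ 2·N_eff·c/m² = 2 × 8.51 × 0.03 / 0.35² = 0.5106 / 0.1225 ≈ 4.17 mm.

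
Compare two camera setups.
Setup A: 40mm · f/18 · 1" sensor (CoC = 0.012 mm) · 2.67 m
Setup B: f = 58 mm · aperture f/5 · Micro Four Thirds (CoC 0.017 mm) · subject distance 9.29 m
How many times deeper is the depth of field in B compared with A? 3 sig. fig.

Setup A: H = 40²/(18×0.012) + 40 ≈ 7447.4 mm; DoF = Df − Dn = 4139.9 − 1970.4 ≈ 2169.5 mm.
Setup B: H = 58²/(5×0.017) + 58 ≈ 39634.5 mm; DoF = Df − Dn = 12116.4 − 7532.8 ≈ 4583.6 mm.
Ratio = 4583.6 / 2169.5 ≈ 2.11.

2.11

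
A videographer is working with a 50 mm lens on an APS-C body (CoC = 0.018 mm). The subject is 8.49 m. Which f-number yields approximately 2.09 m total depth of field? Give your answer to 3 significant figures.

Write h = H − f = f²/(N·c). The thin-lens limits are Dn = s·h/(h + (s−f)) and Df = s·h/(h − (s−f)), so DoF = Df − Dn = 2·s·(s−f)·h / (h² − (s−f)²).
That is a quadratic in h: DoF·h² − 2·s·(s−f)·h − DoF·(s−f)² = 0 ⇒ h = (s−f)·(s + √(s² + DoF²)) / DoF = 8440 × (8490 + √(8490² + 2090²)) / 2090 = 8440 × (8490 + 8743.47) / 2090 ≈ 69594 mm.
Then N = f²/(c·h) = 50² / (0.018 × 69594) = 2500 / 1252.7 ≈ 2.00.

f/2.00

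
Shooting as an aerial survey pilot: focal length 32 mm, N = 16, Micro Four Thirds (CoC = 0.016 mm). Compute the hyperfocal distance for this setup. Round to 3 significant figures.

4.03 m

Hyperfocal distance H = f²/(N·c) + f = 32²/(16 × 0.016) + 32 = 1024/0.256 + 32 ≈ 4032.0 mm ≈ 4.03 m.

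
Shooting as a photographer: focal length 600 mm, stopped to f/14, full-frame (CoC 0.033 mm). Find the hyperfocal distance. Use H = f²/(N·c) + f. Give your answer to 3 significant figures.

780 m

Hyperfocal distance H = f²/(N·c) + f = 600²/(14 × 0.033) + 600 = 360000/0.462 + 600 ≈ 779820.8 mm ≈ 780 m.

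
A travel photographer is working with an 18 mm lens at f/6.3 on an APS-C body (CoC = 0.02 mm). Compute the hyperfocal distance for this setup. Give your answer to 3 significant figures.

2.59 m

Hyperfocal distance H = f²/(N·c) + f = 18²/(6.3 × 0.02) + 18 = 324/0.126 + 18 ≈ 2589.4 mm ≈ 2.59 m.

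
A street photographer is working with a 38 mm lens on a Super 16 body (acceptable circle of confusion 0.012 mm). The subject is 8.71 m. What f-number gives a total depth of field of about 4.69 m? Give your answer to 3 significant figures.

Write h = H − f = f²/(N·c). The thin-lens limits are Dn = s·h/(h + (s−f)) and Df = s·h/(h − (s−f)), so DoF = Df − Dn = 2·s·(s−f)·h / (h² − (s−f)²).
That is a quadratic in h: DoF·h² − 2·s·(s−f)·h − DoF·(s−f)² = 0 ⇒ h = (s−f)·(s + √(s² + DoF²)) / DoF = 8672 × (8710 + √(8710² + 4690²)) / 4690 = 8672 × (8710 + 9892.43) / 4690 ≈ 34397 mm.
Then N = f²/(c·h) = 38² / (0.012 × 34397) = 1444 / 412.76 ≈ 3.50.

f/3.50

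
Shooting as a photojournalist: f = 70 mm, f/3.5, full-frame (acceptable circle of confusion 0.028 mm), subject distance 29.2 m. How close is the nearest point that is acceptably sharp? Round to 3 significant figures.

18.5 m

Hyperfocal distance H = f²/(N·c) + f = 70²/(3.5 × 0.028) + 70 = 4900/0.098 + 70 ≈ 50070.0 mm ≈ 50.07 m.
Near limit Dn = s·(H − f)/(H + s − 2f) = 29200 × (50070.0 − 70) / (50070.0 + 29200 − 2 × 70) = 29200 × 50000.0 / 79130.0 ≈ 18451 mm ≈ 18.5 m.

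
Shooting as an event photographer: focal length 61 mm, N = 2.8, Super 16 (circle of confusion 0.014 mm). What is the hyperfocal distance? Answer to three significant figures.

Hyperfocal distance H = f²/(N·c) + f = 61²/(2.8 × 0.014) + 61 = 3721/0.0392 + 61 ≈ 94984.5 mm ≈ 95.0 m.

95.0 m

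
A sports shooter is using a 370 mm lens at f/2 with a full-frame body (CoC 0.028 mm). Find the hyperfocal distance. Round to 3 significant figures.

2450 m

Hyperfocal distance H = f²/(N·c) + f = 370²/(2 × 0.028) + 370 = 136900/0.056 + 370 ≈ 2445012.9 mm ≈ 2450 m.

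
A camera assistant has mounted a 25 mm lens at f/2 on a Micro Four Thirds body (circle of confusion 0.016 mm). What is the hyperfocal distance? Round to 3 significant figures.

19.6 m

Hyperfocal distance H = f²/(N·c) + f = 25²/(2 × 0.016) + 25 = 625/0.032 + 25 ≈ 19556.2 mm ≈ 19.6 m.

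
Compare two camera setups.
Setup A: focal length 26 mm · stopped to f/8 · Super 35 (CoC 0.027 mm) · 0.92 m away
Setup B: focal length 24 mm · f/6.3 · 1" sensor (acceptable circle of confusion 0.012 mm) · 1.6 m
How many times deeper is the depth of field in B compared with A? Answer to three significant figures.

Setup A: H = 26²/(8×0.027) + 26 ≈ 3155.6 mm; DoF = Df − Dn = 1287.90 − 715.59 ≈ 572.31 mm.
Setup B: H = 24²/(6.3×0.012) + 24 ≈ 7643.0 mm; DoF = Df − Dn = 2017.27 − 1325.77 ≈ 691.50 mm.
Ratio = 691.50 / 572.31 ≈ 1.21.

1.21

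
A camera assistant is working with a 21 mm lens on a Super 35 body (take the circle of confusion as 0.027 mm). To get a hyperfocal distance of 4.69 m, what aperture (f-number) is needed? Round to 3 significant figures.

Rearrange H = f²/(N·c) + f for N: N = f² / ((H − f)·c).
N = 21² / ((4690 − 21) × 0.027) = 441 / 126.1 ≈ 3.50.

f/3.50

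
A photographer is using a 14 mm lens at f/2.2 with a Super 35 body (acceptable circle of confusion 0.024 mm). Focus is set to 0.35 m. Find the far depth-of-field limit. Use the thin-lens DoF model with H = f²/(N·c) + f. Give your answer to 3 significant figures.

Hyperfocal distance H = f²/(N·c) + f = 14²/(2.2 × 0.024) + 14 = 196/0.0528 + 14 ≈ 3726.1 mm ≈ 3.726 m.
Far limit Df = s·(H − f)/(H − s) = 350 × (3726.1 − 14) / (3726.1 − 350) = 350 × 3712.1 / 3376.1 ≈ 384.83 mm.

385 mm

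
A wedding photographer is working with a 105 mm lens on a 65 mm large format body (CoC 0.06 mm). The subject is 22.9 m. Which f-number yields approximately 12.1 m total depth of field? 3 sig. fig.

Write h = H − f = f²/(N·c). The thin-lens limits are Dn = s·h/(h + (s−f)) and Df = s·h/(h − (s−f)), so DoF = Df − Dn = 2·s·(s−f)·h / (h² − (s−f)²).
That is a quadratic in h: DoF·h² − 2·s·(s−f)·h − DoF·(s−f)² = 0 ⇒ h = (s−f)·(s + √(s² + DoF²)) / DoF = 22795 × (22900 + √(22900² + 12100²)) / 12100 = 22795 × (22900 + 25900.2) / 12100 ≈ 91934 mm.
Then N = f²/(c·h) = 105² / (0.06 × 91934) = 11025 / 5516.0 ≈ 2.00.

f/2.00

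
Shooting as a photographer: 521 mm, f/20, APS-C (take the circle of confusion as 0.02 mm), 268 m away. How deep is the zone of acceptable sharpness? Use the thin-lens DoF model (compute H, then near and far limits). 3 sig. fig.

250 m

Hyperfocal distance H = f²/(N·c) + f = 521²/(20 × 0.02) + 521 = 271441/0.4 + 521 ≈ 679123.5 mm ≈ 679.1 m.
Near limit Dn = s·(H − f)/(H + s − 2f) = 268000 × (679123.5 − 521) / (679123.5 + 268000 − 2 × 521) = 268000 × 678602.5 / 946081.5 ≈ 192230 mm.
Far limit Df = s·(H − f)/(H − s) = 268000 × (679123.5 − 521) / (679123.5 − 268000) = 268000 × 678602.5 / 411123.5 ≈ 442362 mm.
Depth of field = Df − Dn = 442362 − 192230 ≈ 250132 mm ≈ 250 m.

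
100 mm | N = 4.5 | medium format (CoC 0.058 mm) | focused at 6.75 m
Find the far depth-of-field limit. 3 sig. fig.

Hyperfocal distance H = f²/(N·c) + f = 100²/(4.5 × 0.058) + 100 = 10000/0.261 + 100 ≈ 38414.2 mm ≈ 38.41 m.
Far limit Df = s·(H − f)/(H − s) = 6750 × (38414.2 − 100) / (38414.2 − 6750) = 6750 × 38314.2 / 31664.2 ≈ 8167.6 mm ≈ 8.17 m.

8.17 m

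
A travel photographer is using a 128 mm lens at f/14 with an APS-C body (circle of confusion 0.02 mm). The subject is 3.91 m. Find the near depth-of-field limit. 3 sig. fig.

3.67 m

Hyperfocal distance H = f²/(N·c) + f = 128²/(14 × 0.02) + 128 = 16384/0.28 + 128 ≈ 58642.3 mm ≈ 58.64 m.
Near limit Dn = s·(H − f)/(H + s − 2f) = 3910 × (58642.3 − 128) / (58642.3 + 3910 − 2 × 128) = 3910 × 58514.3 / 62296.3 ≈ 3672.6 mm ≈ 3.67 m.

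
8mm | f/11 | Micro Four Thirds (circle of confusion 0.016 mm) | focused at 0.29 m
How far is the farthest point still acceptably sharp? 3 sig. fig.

Hyperfocal distance H = f²/(N·c) + f = 8²/(11 × 0.016) + 8 = 64/0.176 + 8 ≈ 371.6 mm ≈ 0.372 m.
Far limit Df = s·(H − f)/(H − s) = 290 × (371.6 − 8) / (371.6 − 290) = 290 × 363.6 / 81.6 ≈ 1291.8 mm ≈ 1.29 m.

1.29 m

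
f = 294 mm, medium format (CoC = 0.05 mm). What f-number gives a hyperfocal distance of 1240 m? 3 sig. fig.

f/1.39

Rearrange H = f²/(N·c) + f for N: N = f² / ((H − f)·c).
N = 294² / ((1240000 − 294) × 0.05) = 86436 / 61985 ≈ 1.39.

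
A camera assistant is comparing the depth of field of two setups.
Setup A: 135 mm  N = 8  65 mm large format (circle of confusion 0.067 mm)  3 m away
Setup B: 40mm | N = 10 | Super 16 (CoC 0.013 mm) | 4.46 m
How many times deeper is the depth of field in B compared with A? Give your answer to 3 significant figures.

Setup A: H = 135²/(8×0.067) + 135 ≈ 34136.9 mm; DoF = Df − Dn = 3276.04 − 2766.86 ≈ 509.18 mm.
Setup B: H = 40²/(10×0.013) + 40 ≈ 12347.7 mm; DoF = Df − Dn = 6959.2 − 3281.5 ≈ 3677.7 mm.
Ratio = 3677.7 / 509.18 ≈ 7.22.

7.22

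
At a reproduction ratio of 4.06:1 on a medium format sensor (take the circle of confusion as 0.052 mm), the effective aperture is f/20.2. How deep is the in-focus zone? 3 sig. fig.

At magnification m, DoF ≈ 2·N_eff·c/m² = 2 × 20.2 × 0.052 / 4.06² = 2.101 / 16.48 ≈ 0.127 mm.

0.127 mm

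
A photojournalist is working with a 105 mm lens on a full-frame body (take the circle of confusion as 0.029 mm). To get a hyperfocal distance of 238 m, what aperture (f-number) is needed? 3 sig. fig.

Rearrange H = f²/(N·c) + f for N: N = f² / ((H − f)·c).
N = 105² / ((238000 − 105) × 0.029) = 11025 / 6899 ≈ 1.60.

f/1.60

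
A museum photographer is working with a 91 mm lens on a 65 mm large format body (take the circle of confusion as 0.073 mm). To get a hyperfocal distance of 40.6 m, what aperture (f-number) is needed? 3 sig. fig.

f/2.80

Rearrange H = f²/(N·c) + f for N: N = f² / ((H − f)·c).
N = 91² / ((40600 − 91) × 0.073) = 8281 / 2957 ≈ 2.80.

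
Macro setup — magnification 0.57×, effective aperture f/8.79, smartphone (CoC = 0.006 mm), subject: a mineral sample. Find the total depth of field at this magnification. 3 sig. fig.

0.325 mm

At magnification m, DoF ≈ 2·N_eff·c/m² = 2 × 8.79 × 0.006 / 0.57² = 0.1055 / 0.3249 ≈ 0.325 mm.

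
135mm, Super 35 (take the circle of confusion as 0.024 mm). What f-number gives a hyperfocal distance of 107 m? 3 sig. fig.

Rearrange H = f²/(N·c) + f for N: N = f² / ((H − f)·c).
N = 135² / ((107000 − 135) × 0.024) = 18225 / 2565 ≈ 7.11.

f/7.11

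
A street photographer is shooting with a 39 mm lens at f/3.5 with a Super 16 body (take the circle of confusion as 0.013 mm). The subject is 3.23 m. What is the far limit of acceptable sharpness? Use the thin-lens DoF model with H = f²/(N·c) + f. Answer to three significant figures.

Hyperfocal distance H = f²/(N·c) + f = 39²/(3.5 × 0.013) + 39 = 1521/0.0455 + 39 ≈ 33467.6 mm ≈ 33.47 m.
Far limit Df = s·(H − f)/(H − s) = 3230 × (33467.6 − 39) / (33467.6 − 3230) = 3230 × 33428.6 / 30237.6 ≈ 3570.9 mm ≈ 3.57 m.

3.57 m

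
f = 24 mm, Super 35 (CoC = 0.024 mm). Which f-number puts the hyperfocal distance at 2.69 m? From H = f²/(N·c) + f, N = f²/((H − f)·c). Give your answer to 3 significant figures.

Rearrange H = f²/(N·c) + f for N: N = f² / ((H − f)·c).
N = 24² / ((2690 − 24) × 0.024) = 576 / 63.98 ≈ 9.

f/9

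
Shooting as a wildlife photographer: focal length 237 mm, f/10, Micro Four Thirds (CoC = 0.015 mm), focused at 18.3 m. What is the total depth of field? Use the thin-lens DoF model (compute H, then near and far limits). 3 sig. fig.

Hyperfocal distance H = f²/(N·c) + f = 237²/(10 × 0.015) + 237 = 56169/0.15 + 237 ≈ 374697.0 mm ≈ 374.7 m.
Near limit Dn = s·(H − f)/(H + s − 2f) = 18300 × (374697.0 − 237) / (374697.0 + 18300 − 2 × 237) = 18300 × 374460.0 / 392523.0 ≈ 17457.9 mm.
Far limit Df = s·(H − f)/(H − s) = 18300 × (374697.0 − 237) / (374697.0 − 18300) = 18300 × 374460.0 / 356397.0 ≈ 19227.5 mm.
Depth of field = Df − Dn = 19227.5 − 17457.9 ≈ 1769.6 mm ≈ 1.77 m.

1.77 m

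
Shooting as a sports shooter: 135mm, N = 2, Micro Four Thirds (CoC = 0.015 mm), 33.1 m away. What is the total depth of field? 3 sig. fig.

Hyperfocal distance H = f²/(N·c) + f = 135²/(2 × 0.015) + 135 = 18225/0.03 + 135 ≈ 607635.0 mm ≈ 607.6 m.
Near limit Dn = s·(H − f)/(H + s − 2f) = 33100 × (607635.0 − 135) / (607635.0 + 33100 − 2 × 135) = 33100 × 607500.0 / 640465.0 ≈ 31396.3 mm.
Far limit Df = s·(H − f)/(H − s) = 33100 × (607635.0 − 135) / (607635.0 − 33100) = 33100 × 607500.0 / 574535.0 ≈ 34999.2 mm.
Depth of field = Df − Dn = 34999.2 − 31396.3 ≈ 3602.9 mm ≈ 3.60 m.

3.60 m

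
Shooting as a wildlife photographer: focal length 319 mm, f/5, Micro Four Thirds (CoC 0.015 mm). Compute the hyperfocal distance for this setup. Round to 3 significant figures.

Hyperfocal distance H = f²/(N·c) + f = 319²/(5 × 0.015) + 319 = 101761/0.075 + 319 ≈ 1357132.3 mm ≈ 1360 m.

1360 m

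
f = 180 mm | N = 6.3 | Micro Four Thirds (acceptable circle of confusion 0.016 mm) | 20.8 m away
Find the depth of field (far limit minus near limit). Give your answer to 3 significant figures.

2.68 m

Hyperfocal distance H = f²/(N·c) + f = 180²/(6.3 × 0.016) + 180 = 32400/0.1008 + 180 ≈ 321608.6 mm ≈ 321.6 m.
Near limit Dn = s·(H − f)/(H + s − 2f) = 20800 × (321608.6 − 180) / (321608.6 + 20800 − 2 × 180) = 20800 × 321428.6 / 342048.6 ≈ 19546.1 mm.
Far limit Df = s·(H − f)/(H − s) = 20800 × (321608.6 − 180) / (321608.6 − 20800) = 20800 × 321428.6 / 300808.6 ≈ 22225.8 mm.
Depth of field = Df − Dn = 22225.8 − 19546.1 ≈ 2679.7 mm ≈ 2.68 m.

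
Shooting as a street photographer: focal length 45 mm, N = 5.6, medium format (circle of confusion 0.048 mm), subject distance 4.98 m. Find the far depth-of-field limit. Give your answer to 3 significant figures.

Hyperfocal distance H = f²/(N·c) + f = 45²/(5.6 × 0.048) + 45 = 2025/0.2688 + 45 ≈ 7578.5 mm ≈ 7.578 m.
Far limit Df = s·(H − f)/(H − s) = 4980 × (7578.5 − 45) / (7578.5 − 4980) = 4980 × 7533.5 / 2598.5 ≈ 14438 mm ≈ 14.4 m.

14.4 m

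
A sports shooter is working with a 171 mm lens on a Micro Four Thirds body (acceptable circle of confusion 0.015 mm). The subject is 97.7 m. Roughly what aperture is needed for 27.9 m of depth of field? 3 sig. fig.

Write h = H − f = f²/(N·c). The thin-lens limits are Dn = s·h/(h + (s−f)) and Df = s·h/(h − (s−f)), so DoF = Df − Dn = 2·s·(s−f)·h / (h² − (s−f)²).
That is a quadratic in h: DoF·h² − 2·s·(s−f)·h − DoF·(s−f)² = 0 ⇒ h = (s−f)·(s + √(s² + DoF²)) / DoF = 97529 × (97700 + √(97700² + 27900²)) / 27900 = 97529 × (97700 + 101606) / 27900 ≈ 696705 mm.
Then N = f²/(c·h) = 171² / (0.015 × 696705) = 29241 / 10451 ≈ 2.80.

f/2.80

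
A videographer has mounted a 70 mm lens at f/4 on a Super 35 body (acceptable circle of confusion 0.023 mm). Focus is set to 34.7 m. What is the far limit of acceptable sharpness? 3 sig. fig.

Hyperfocal distance H = f²/(N·c) + f = 70²/(4 × 0.023) + 70 = 4900/0.092 + 70 ≈ 53330.9 mm ≈ 53.33 m.
Far limit Df = s·(H − f)/(H − s) = 34700 × (53330.9 − 70) / (53330.9 − 34700) = 34700 × 53260.9 / 18630.9 ≈ 99198 mm ≈ 99.2 m.

99.2 m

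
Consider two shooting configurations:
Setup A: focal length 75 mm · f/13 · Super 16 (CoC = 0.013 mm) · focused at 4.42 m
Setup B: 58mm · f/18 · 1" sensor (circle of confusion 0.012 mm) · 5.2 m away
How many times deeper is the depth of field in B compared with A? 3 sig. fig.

Setup A: H = 75²/(13×0.013) + 75 ≈ 33359.0 mm; DoF = Df − Dn = 5083.6 − 3909.6 ≈ 1174.0 mm.
Setup B: H = 58²/(18×0.012) + 58 ≈ 15632.1 mm; DoF = Df − Dn = 7763.1 − 3909.3 ≈ 3853.8 mm.
Ratio = 3853.8 / 1174.0 ≈ 3.28.

3.28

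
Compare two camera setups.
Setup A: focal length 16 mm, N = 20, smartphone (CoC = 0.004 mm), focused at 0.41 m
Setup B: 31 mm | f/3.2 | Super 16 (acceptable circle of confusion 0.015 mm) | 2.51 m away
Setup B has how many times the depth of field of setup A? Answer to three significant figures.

Setup A: H = 16²/(20×0.004) + 16 ≈ 3216.0 mm; DoF = Df − Dn = 467.57 − 365.05 ≈ 102.52 mm.
Setup B: H = 31²/(3.2×0.015) + 31 ≈ 20051.8 mm; DoF = Df − Dn = 2864.71 − 2233.45 ≈ 631.26 mm.
Ratio = 631.26 / 102.52 ≈ 6.16.

6.16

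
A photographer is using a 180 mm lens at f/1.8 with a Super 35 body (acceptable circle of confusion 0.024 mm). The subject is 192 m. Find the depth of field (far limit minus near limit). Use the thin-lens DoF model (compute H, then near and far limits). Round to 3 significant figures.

105 m

Hyperfocal distance H = f²/(N·c) + f = 180²/(1.8 × 0.024) + 180 = 32400/0.0432 + 180 ≈ 750180.0 mm ≈ 750.2 m.
Near limit Dn = s·(H − f)/(H + s − 2f) = 192000 × (750180.0 − 180) / (750180.0 + 192000 − 2 × 180) = 192000 × 750000.0 / 941820.0 ≈ 152895 mm.
Far limit Df = s·(H − f)/(H − s) = 192000 × (750180.0 − 180) / (750180.0 − 192000) = 192000 × 750000.0 / 558180.0 ≈ 257981 mm.
Depth of field = Df − Dn = 257981 − 152895 ≈ 105086 mm ≈ 105 m.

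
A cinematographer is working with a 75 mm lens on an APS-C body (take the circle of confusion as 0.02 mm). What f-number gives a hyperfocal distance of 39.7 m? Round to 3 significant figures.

f/7.10

Rearrange H = f²/(N·c) + f for N: N = f² / ((H − f)·c).
N = 75² / ((39700 − 75) × 0.02) = 5625 / 792.5 ≈ 7.10.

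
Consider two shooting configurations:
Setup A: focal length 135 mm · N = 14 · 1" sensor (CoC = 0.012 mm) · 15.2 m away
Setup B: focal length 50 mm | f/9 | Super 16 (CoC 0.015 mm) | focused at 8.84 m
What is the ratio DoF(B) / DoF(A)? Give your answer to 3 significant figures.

Setup A: H = 135²/(14×0.012) + 135 ≈ 108617.1 mm; DoF = Df − Dn = 17651.2 − 13346.6 ≈ 4304.6 mm.
Setup B: H = 50²/(9×0.015) + 50 ≈ 18568.5 mm; DoF = Df − Dn = 16827 − 5995 ≈ 10832 mm.
Ratio = 10832 / 4304.6 ≈ 2.52.

2.52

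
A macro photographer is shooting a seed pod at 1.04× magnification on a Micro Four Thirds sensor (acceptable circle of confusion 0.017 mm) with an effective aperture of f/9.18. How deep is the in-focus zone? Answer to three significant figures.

At magnification m, DoF ≈ 2·N_eff·c/m² = 2 × 9.18 × 0.017 / 1.04² = 0.3121 / 1.082 ≈ 0.289 mm.

0.289 mm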